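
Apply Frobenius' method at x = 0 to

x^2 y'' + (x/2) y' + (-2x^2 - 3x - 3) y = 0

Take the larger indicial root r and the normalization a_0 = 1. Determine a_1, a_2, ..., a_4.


Write in Frobenius form y'' + (p(x)/x) y' + (q(x)/x^2) y = 0:
  p(x) = 1/2,  q(x) = -2x^2 - 3x - 3.
Indicial equation: r(r-1) + (1/2) r + (-3) = 0 -> roots r_1 = 2, r_2 = -3/2.
Take r = r_1 = 2. Let y(x) = x^r sum_{n>=0} a_n x^n with a_0 = 1.
Substitute y = x^r sum a_n x^n and match x^{r+n}. The recurrence is
  D(n) a_n - 3 a_{n-1} - 2 a_{n-2} = 0,  where D(n) = (r+n)(r+n-1) + (1/2)(r+n) + (-3).
  a_n = [3 a_{n-1} + 2 a_{n-2}] / D(n).
Since the indicial polynomial factors as (r - r_1)(r - r_2), D(n) = (r_1 + n - r_1)(r_1 + n - r_2) = n(n + 7/2).
Evaluating step by step (a_0 = 1):
  n = 1: D(1) = 1(1 + 7/2) = 9/2; numerator = 3(1) = 3; a_1 = (3)/(9/2) = 2/3
  n = 2: D(2) = 2(2 + 7/2) = 11; numerator = 3(2/3) + 2(1) = 4; a_2 = (4)/(11) = 4/11
  n = 3: D(3) = 3(3 + 7/2) = 39/2; numerator = 3(4/11) + 2(2/3) = 80/33; a_3 = (80/33)/(39/2) = 160/1287
  n = 4: D(4) = 4(4 + 7/2) = 30; numerator = 3(160/1287) + 2(4/11) = 472/429; a_4 = (472/429)/(30) = 236/6435

r = 2; a_0 = 1; a_1 = 2/3; a_2 = 4/11; a_3 = 160/1287; a_4 = 236/6435


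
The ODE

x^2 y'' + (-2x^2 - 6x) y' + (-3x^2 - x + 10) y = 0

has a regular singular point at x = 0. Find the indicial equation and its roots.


Divide by x^2 to reach normal form y'' + P_1(x) y' + P_2(x) y = 0 with P_1(x) = -2 - 6/x and P_2(x) = -3 - 1/x + 10/x^2.
x = 0 is a singular point because the y'-coefficient -2 - 6/x has a pole at x = 0 and the y-coefficient -3 - 1/x + 10/x^2 has a pole at x = 0.
It is a regular singular point because x P_1(x) = p(x) = -2x - 6 and x^2 P_2(x) = q(x) = -3x^2 - x + 10 are polynomials, hence analytic at x = 0.
p(0) = -6,  q(0) = 10.
Indicial equation: r(r-1) + p(0) r + q(0) = 0, i.e. r^2 + (p(0) - 1) r + q(0) = 0, i.e. r^2 - 7 r + 10 = 0.
Discriminant: (-7)^2 - 4(10) = 9, so r = (7 ± 3)/2.
Solving: r_1 = 5, r_2 = 2.

indicial: r^2 - 7 r + 10 = 0; roots r_1 = 5, r_2 = 2


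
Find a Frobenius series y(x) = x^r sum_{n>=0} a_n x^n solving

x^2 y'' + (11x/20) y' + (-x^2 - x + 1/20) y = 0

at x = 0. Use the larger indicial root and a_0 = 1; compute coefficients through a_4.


Write in Frobenius form y'' + (p(x)/x) y' + (q(x)/x^2) y = 0:
  p(x) = 11/20,  q(x) = -x^2 - x + 1/20.
Indicial equation: r(r-1) + (11/20) r + (1/20) = 0 -> roots r_1 = 1/4, r_2 = 1/5.
Take r = r_1 = 1/4. Let y(x) = x^r sum_{n>=0} a_n x^n with a_0 = 1.
Substitute y = x^r sum a_n x^n and match x^{r+n}. The recurrence is
  D(n) a_n - 1 a_{n-1} - 1 a_{n-2} = 0,  where D(n) = (r+n)(r+n-1) + (11/20)(r+n) + (1/20).
  a_n = [1 a_{n-1} + 1 a_{n-2}] / D(n).
Since the indicial polynomial factors as (r - r_1)(r - r_2), D(n) = (r_1 + n - r_1)(r_1 + n - r_2) = n(n + 1/20).
Evaluating step by step (a_0 = 1):
  n = 1: D(1) = 1(1 + 1/20) = 21/20; numerator = 1(1) = 1; a_1 = (1)/(21/20) = 20/21
  n = 2: D(2) = 2(2 + 1/20) = 41/10; numerator = 1(20/21) + 1(1) = 41/21; a_2 = (41/21)/(41/10) = 10/21
  n = 3: D(3) = 3(3 + 1/20) = 183/20; numerator = 1(10/21) + 1(20/21) = 10/7; a_3 = (10/7)/(183/20) = 200/1281
  n = 4: D(4) = 4(4 + 1/20) = 81/5; numerator = 1(200/1281) + 1(10/21) = 270/427; a_4 = (270/427)/(81/5) = 50/1281

r = 1/4; a_0 = 1; a_1 = 20/21; a_2 = 10/21; a_3 = 200/1281; a_4 = 50/1281


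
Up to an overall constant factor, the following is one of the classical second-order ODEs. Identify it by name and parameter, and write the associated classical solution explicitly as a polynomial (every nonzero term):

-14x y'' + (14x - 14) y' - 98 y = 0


All three coefficients share the factor -14; dividing through by -14 gives  x y'' + (1 - x) y' + 7 y = 0.
This matches the Laguerre equation x y'' + (1 - x) y' + n y = 0 with n = 7; the polynomial solution is L_7(x).
With y = sum_k a_k x^k, matching x^k gives (k+1)k a_{k+1} + (k+1) a_{k+1} - k a_k + n a_k = 0, i.e. (k+1)^2 a_{k+1} = (k - n) a_k = (k - 7) a_k. The right side vanishes at k = 7, so the series terminates at degree 7.
Standard normalization L_n(0) = 1 gives a_0 = 1. Work upward with a_{k+1} = (k - 7) a_k / (k+1)^2:
  a_1 = (0 - 7)(1) / 1^2 = -7/1 = -7
  a_2 = (1 - 7)(-7) / 2^2 = 42/4 = 21/2
  a_3 = (2 - 7)(21/2) / 3^2 = (-105/2)/9 = -35/6
  a_4 = (3 - 7)(-35/6) / 4^2 = (70/3)/16 = 35/24
  a_5 = (4 - 7)(35/24) / 5^2 = (-35/8)/25 = -7/40
  a_6 = (5 - 7)(-7/40) / 6^2 = (7/20)/36 = 7/720
  a_7 = (6 - 7)(7/720) / 7^2 = (-7/720)/49 = -1/5040
Hence L_7(x) = -x^7/5040 + 7 x^6/720 - 7 x^5/40 + 35 x^4/24 - 35 x^3/6 + 21 x^2/2 - 7 x + 1.

L_7(x); series = -x^7/5040 + 7 x^6/720 - 7 x^5/40 + 35 x^4/24 - 35 x^3/6 + 21 x^2/2 - 7 x + 1


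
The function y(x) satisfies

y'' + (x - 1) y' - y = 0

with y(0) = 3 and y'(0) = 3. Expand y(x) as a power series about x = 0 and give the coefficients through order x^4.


Ansatz: y(x) = sum_{n>=0} a_n x^n, so y'(x) = sum_{n>=1} n a_n x^(n-1) and y''(x) = sum_{n>=2} n(n-1) a_n x^(n-2).
Substitute into P(x) y'' + Q(x) y' + R(x) y = 0 with P(x) = 1, Q(x) = x - 1, R(x) = -1, and match powers of x.
Initial conditions: a_0 = 3, a_1 = 3.
Setting the coefficient of each power of x to zero and solving order by order (substituting the coefficients already found):
  x^0: 2 a_2 - a_1 - a_0 = 0  ->  2 a_2 = a_1 + a_0 = 6  ->  a_2 = 3
  x^1: 6 a_3 - 2 a_2 = 0  ->  6 a_3 = 2 a_2 = 6  ->  a_3 = 1
  x^2: 12 a_4 - 3 a_3 + a_2 = 0  ->  12 a_4 = 3 a_3 - a_2 = 0  ->  a_4 = 0
Truncated series: y(x) = 3 + 3 x + 3 x^2 + x^3 + O(x^5).

a_0 = 3; a_1 = 3; a_2 = 3; a_3 = 1; a_4 = 0


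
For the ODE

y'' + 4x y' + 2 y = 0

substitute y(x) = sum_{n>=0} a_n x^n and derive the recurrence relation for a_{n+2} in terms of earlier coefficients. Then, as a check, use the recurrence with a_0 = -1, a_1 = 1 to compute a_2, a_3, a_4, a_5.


Substitute y = sum_n a_n x^n.
y''(x) has coefficient (n+2)(n+1) a_{n+2} at x^n;
4 x y'(x) has coefficient 4 n a_n at x^n (shift);
2 y(x) has coefficient 2 a_n at x^n.
Matching x^n: (n+2)(n+1) a_{n+2} + (4n + 2) a_n = 0.
Thus a_{n+2} = (-4n - 2) / ((n+1)(n+2)) * a_n.

Check with a_0 = -1, a_1 = 1 (apply the recurrence for n = 0, 1, 2, 3): a_0 = -1, a_1 = 1, a_2 = 1, a_3 = -1, a_4 = -5/6, a_5 = 7/10.

a_(n+2) = (-4n - 2) / ((n+1)(n+2)) * a_n; check: a_0 = -1, a_1 = 1, a_2 = 1, a_3 = -1, a_4 = -5/6, a_5 = 7/10


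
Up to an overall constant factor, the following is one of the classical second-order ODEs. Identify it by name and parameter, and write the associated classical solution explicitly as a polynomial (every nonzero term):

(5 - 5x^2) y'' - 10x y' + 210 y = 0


All three coefficients share the factor 5; dividing through by 5 gives  (1 - x^2) y'' - 2x y' + 42 y = 0.
This matches the Legendre equation (1 - x^2) y'' - 2x y' + n(n+1) y = 0 (note the -2x y' term) with n(n+1) = 42, so n = 6; the polynomial solution is P_6(x).
With y = sum_k a_k x^k, matching x^k gives (k+2)(k+1) a_{k+2} = [k(k+1) - n(n+1)] a_k = (k - 6)(k + 7) a_k. The right side vanishes at k = 6, so the series with the parity of 6 terminates at degree 6.
Standard normalization (P_n(1) = 1): leading coefficient (2n)!/(2^n (n!)^2) = 479001600/(64*518400) = 231/16, so a_6 = 231/16. Work downward with a_k = (k+1)(k+2) a_{k+2} / ((k - 6)(k + 7)):
  a_4 = (5)(6)(231/16) / ((4 - 6)(4 + 7)) = (3465/8)/(-22) = -315/16
  a_2 = (3)(4)(-315/16) / ((2 - 6)(2 + 7)) = (-945/4)/(-36) = 105/16
  a_0 = (1)(2)(105/16) / ((0 - 6)(0 + 7)) = (105/8)/(-42) = -5/16
Hence P_6(x) = 231 x^6/16 - 315 x^4/16 + 105 x^2/16 - 5/16.

P_6(x); series = 231 x^6/16 - 315 x^4/16 + 105 x^2/16 - 5/16


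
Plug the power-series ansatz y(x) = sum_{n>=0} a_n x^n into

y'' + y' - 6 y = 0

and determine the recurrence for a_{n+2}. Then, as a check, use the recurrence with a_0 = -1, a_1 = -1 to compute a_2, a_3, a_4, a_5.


Substitute y = sum_n a_n x^n.
y''(x) has coefficient (n+2)(n+1) a_{n+2} at x^n;
y'(x) has coefficient (n+1) a_{n+1} at x^n;
-6 y(x) has coefficient -6 a_n at x^n.
Matching x^n: (n+2)(n+1) a_{n+2} + (n+1) a_{n+1} - 6 a_n = 0.
Thus a_{n+2} = [-(n+1) a_{n+1} + 6 a_n] / ((n+1)(n+2)).

Check with a_0 = -1, a_1 = -1 (apply the recurrence for n = 0, 1, 2, 3): a_0 = -1, a_1 = -1, a_2 = -5/2, a_3 = -1/6, a_4 = -29/24, a_5 = 23/120.

a_(n+2) = [-(n+1) a_(n+1) + 6 a_n] / ((n+1)(n+2)); check: a_0 = -1, a_1 = -1, a_2 = -5/2, a_3 = -1/6, a_4 = -29/24, a_5 = 23/120


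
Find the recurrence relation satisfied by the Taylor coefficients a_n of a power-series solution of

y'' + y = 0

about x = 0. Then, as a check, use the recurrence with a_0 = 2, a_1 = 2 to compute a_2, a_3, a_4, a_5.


Substitute y = sum_n a_n x^n into y'' + (const) y = 0.
y''(x) = sum_{n>=0} (n+2)(n+1) a_{n+2} x^n.
The ODE becomes sum_n [(n+2)(n+1) a_{n+2} + 1 a_n] x^n = 0.
Setting each coefficient to zero gives the recurrence:
  (n+2)(n+1) a_{n+2} + 1 a_n = 0,
  a_{n+2} = -1 / ((n+1)(n+2)) a_n.

Check with a_0 = 2, a_1 = 2 (apply the recurrence for n = 0, 1, 2, 3): a_0 = 2, a_1 = 2, a_2 = -1, a_3 = -1/3, a_4 = 1/12, a_5 = 1/60.

a_{n+2} = -1/((n+1)(n+2)) * a_n; check: a_0 = 2, a_1 = 2, a_2 = -1, a_3 = -1/3, a_4 = 1/12, a_5 = 1/60


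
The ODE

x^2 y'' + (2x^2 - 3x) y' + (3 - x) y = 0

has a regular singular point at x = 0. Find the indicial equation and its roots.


Divide by x^2 to reach normal form y'' + P_1(x) y' + P_2(x) y = 0 with P_1(x) = 2 - 3/x and P_2(x) = -1/x + 3/x^2.
x = 0 is a singular point because the y'-coefficient 2 - 3/x has a pole at x = 0 and the y-coefficient -1/x + 3/x^2 has a pole at x = 0.
It is a regular singular point because x P_1(x) = p(x) = 2x - 3 and x^2 P_2(x) = q(x) = 3 - x are polynomials, hence analytic at x = 0.
p(0) = -3,  q(0) = 3.
Indicial equation: r(r-1) + p(0) r + q(0) = 0, i.e. r^2 + (p(0) - 1) r + q(0) = 0, i.e. r^2 - 4 r + 3 = 0.
Discriminant: (-4)^2 - 4(3) = 4, so r = (4 ± 2)/2.
Solving: r_1 = 3, r_2 = 1.

indicial: r^2 - 4 r + 3 = 0; roots r_1 = 3, r_2 = 1


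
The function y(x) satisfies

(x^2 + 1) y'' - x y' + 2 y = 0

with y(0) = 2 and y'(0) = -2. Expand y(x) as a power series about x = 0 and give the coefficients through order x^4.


Ansatz: y(x) = sum_{n>=0} a_n x^n, so y'(x) = sum_{n>=1} n a_n x^(n-1) and y''(x) = sum_{n>=2} n(n-1) a_n x^(n-2).
Substitute into P(x) y'' + Q(x) y' + R(x) y = 0 with P(x) = x^2 + 1, Q(x) = -x, R(x) = 2, and match powers of x.
Initial conditions: a_0 = 2, a_1 = -2.
Setting the coefficient of each power of x to zero and solving order by order (substituting the coefficients already found):
  x^0: 2 a_2 + 2 a_0 = 0  ->  2 a_2 = -2 a_0 = -4  ->  a_2 = -2
  x^1: 6 a_3 + a_1 = 0  ->  6 a_3 = -a_1 = 2  ->  a_3 = 1/3
  x^2: 12 a_4 + 2 a_2 = 0  ->  12 a_4 = -2 a_2 = 4  ->  a_4 = 1/3
Truncated series: y(x) = 2 - 2 x - 2 x^2 + (1/3) x^3 + (1/3) x^4 + O(x^5).

a_0 = 2; a_1 = -2; a_2 = -2; a_3 = 1/3; a_4 = 1/3


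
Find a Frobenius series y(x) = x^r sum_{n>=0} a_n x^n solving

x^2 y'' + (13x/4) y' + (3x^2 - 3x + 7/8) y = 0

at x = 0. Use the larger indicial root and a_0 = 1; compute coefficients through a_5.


Write in Frobenius form y'' + (p(x)/x) y' + (q(x)/x^2) y = 0:
  p(x) = 13/4,  q(x) = 3x^2 - 3x + 7/8.
Indicial equation: r(r-1) + (13/4) r + (7/8) = 0 -> roots r_1 = -1/2, r_2 = -7/4.
Take r = r_1 = -1/2. Let y(x) = x^r sum_{n>=0} a_n x^n with a_0 = 1.
Substitute y = x^r sum a_n x^n and match x^{r+n}. The recurrence is
  D(n) a_n - 3 a_{n-1} + 3 a_{n-2} = 0,  where D(n) = (r+n)(r+n-1) + (13/4)(r+n) + (7/8).
  a_n = [3 a_{n-1} - 3 a_{n-2}] / D(n).
Since the indicial polynomial factors as (r - r_1)(r - r_2), D(n) = (r_1 + n - r_1)(r_1 + n - r_2) = n(n + 5/4).
Evaluating step by step (a_0 = 1):
  n = 1: D(1) = 1(1 + 5/4) = 9/4; numerator = 3(1) = 3; a_1 = (3)/(9/4) = 4/3
  n = 2: D(2) = 2(2 + 5/4) = 13/2; numerator = 3(4/3) - 3(1) = 1; a_2 = (1)/(13/2) = 2/13
  n = 3: D(3) = 3(3 + 5/4) = 51/4; numerator = 3(2/13) - 3(4/3) = -46/13; a_3 = (-46/13)/(51/4) = -184/663
  n = 4: D(4) = 4(4 + 5/4) = 21; numerator = 3(-184/663) - 3(2/13) = -22/17; a_4 = (-22/17)/(21) = -22/357
  n = 5: D(5) = 5(5 + 5/4) = 125/4; numerator = 3(-22/357) - 3(-184/663) = 1002/1547; a_5 = (1002/1547)/(125/4) = 4008/193375

r = -1/2; a_0 = 1; a_1 = 4/3; a_2 = 2/13; a_3 = -184/663; a_4 = -22/357; a_5 = 4008/193375


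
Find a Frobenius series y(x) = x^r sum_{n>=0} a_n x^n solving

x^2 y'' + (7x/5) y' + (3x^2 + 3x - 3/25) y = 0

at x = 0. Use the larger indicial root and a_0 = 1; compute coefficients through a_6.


Write in Frobenius form y'' + (p(x)/x) y' + (q(x)/x^2) y = 0:
  p(x) = 7/5,  q(x) = 3x^2 + 3x - 3/25.
Indicial equation: r(r-1) + (7/5) r + (-3/25) = 0 -> roots r_1 = 1/5, r_2 = -3/5.
Take r = r_1 = 1/5. Let y(x) = x^r sum_{n>=0} a_n x^n with a_0 = 1.
Substitute y = x^r sum a_n x^n and match x^{r+n}. The recurrence is
  D(n) a_n + 3 a_{n-1} + 3 a_{n-2} = 0,  where D(n) = (r+n)(r+n-1) + (7/5)(r+n) + (-3/25).
  a_n = [-3 a_{n-1} - 3 a_{n-2}] / D(n).
Since the indicial polynomial factors as (r - r_1)(r - r_2), D(n) = (r_1 + n - r_1)(r_1 + n - r_2) = n(n + 4/5).
Evaluating step by step (a_0 = 1):
  n = 1: D(1) = 1(1 + 4/5) = 9/5; numerator = -3(1) = -3; a_1 = (-3)/(9/5) = -5/3
  n = 2: D(2) = 2(2 + 4/5) = 28/5; numerator = -3(-5/3) - 3(1) = 2; a_2 = (2)/(28/5) = 5/14
  n = 3: D(3) = 3(3 + 4/5) = 57/5; numerator = -3(5/14) - 3(-5/3) = 55/14; a_3 = (55/14)/(57/5) = 275/798
  n = 4: D(4) = 4(4 + 4/5) = 96/5; numerator = -3(275/798) - 3(5/14) = -40/19; a_4 = (-40/19)/(96/5) = -25/228
  n = 5: D(5) = 5(5 + 4/5) = 29; numerator = -3(-25/228) - 3(275/798) = -375/532; a_5 = (-375/532)/(29) = -375/15428
  n = 6: D(6) = 6(6 + 4/5) = 204/5; numerator = -3(-375/15428) - 3(-25/228) = 1550/3857; a_6 = (1550/3857)/(204/5) = 3875/393414

r = 1/5; a_0 = 1; a_1 = -5/3; a_2 = 5/14; a_3 = 275/798; a_4 = -25/228; a_5 = -375/15428; a_6 = 3875/393414


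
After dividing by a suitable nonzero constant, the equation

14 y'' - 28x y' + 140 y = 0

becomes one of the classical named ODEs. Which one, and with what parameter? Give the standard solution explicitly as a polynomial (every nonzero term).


All three coefficients share the factor 14; dividing through by 14 gives  y'' - 2x y' + 10 y = 0.
This matches the Hermite equation y'' - 2x y' + 2n y = 0 with 2n = 10, so n = 5; the polynomial solution is H_5(x).
With y = sum_k a_k x^k, matching x^k gives (k+2)(k+1) a_{k+2} = 2(k - n) a_k = 2(k - 5) a_k. The right side vanishes at k = 5, so the series with the parity of 5 terminates at degree 5.
Standard normalization: leading coefficient of H_n is 2^n, so a_5 = 2^5 = 32. Work downward with a_k = (k+1)(k+2) a_{k+2} / (2(k - n)):
  a_3 = (4)(5)(32) / (2(3 - 5)) = 640/(-4) = -160
  a_1 = (2)(3)(-160) / (2(1 - 5)) = -960/(-8) = 120
Hence H_5(x) = 32 x^5 - 160 x^3 + 120 x.

H_5(x); series = 32 x^5 - 160 x^3 + 120 x


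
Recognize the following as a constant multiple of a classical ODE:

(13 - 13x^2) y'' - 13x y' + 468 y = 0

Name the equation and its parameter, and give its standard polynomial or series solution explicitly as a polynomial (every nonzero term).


All three coefficients share the factor 13; dividing through by 13 gives  (1 - x^2) y'' - x y' + 36 y = 0.
This matches the Chebyshev equation (1 - x^2) y'' - x y' + n^2 y = 0 (note the -x y' term, not -2x y') with n^2 = 36, so n = 6; the polynomial solution is T_6(x).
With y = sum_k a_k x^k, matching x^k gives (k+2)(k+1) a_{k+2} = (k^2 - n^2) a_k = (k - 6)(k + 6) a_k. The right side vanishes at k = 6, so the series with the parity of 6 terminates at degree 6.
Standard normalization: leading coefficient of T_n is 2^(n-1), so a_6 = 2^5 = 32. Work downward with a_k = (k+1)(k+2) a_{k+2} / ((k - 6)(k + 6)):
  a_4 = (5)(6)(32) / ((4 - 6)(4 + 6)) = 960/(-20) = -48
  a_2 = (3)(4)(-48) / ((2 - 6)(2 + 6)) = -576/(-32) = 18
  a_0 = (1)(2)(18) / ((0 - 6)(0 + 6)) = 36/(-36) = -1
Hence T_6(x) = 32 x^6 - 48 x^4 + 18 x^2 - 1.

T_6(x); series = 32 x^6 - 48 x^4 + 18 x^2 - 1


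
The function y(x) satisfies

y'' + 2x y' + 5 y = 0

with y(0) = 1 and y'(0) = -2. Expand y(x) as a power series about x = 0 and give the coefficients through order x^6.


Ansatz: y(x) = sum_{n>=0} a_n x^n, so y'(x) = sum_{n>=1} n a_n x^(n-1) and y''(x) = sum_{n>=2} n(n-1) a_n x^(n-2).
Substitute into P(x) y'' + Q(x) y' + R(x) y = 0 with P(x) = 1, Q(x) = 2x, R(x) = 5, and match powers of x.
Initial conditions: a_0 = 1, a_1 = -2.
Setting the coefficient of each power of x to zero and solving order by order (substituting the coefficients already found):
  x^0: 2 a_2 + 5 a_0 = 0  ->  2 a_2 = -5 a_0 = -5  ->  a_2 = -5/2
  x^1: 6 a_3 + 7 a_1 = 0  ->  6 a_3 = -7 a_1 = 14  ->  a_3 = 7/3
  x^2: 12 a_4 + 9 a_2 = 0  ->  12 a_4 = -9 a_2 = 45/2  ->  a_4 = 15/8
  x^3: 20 a_5 + 11 a_3 = 0  ->  20 a_5 = -11 a_3 = -77/3  ->  a_5 = -77/60
  x^4: 30 a_6 + 13 a_4 = 0  ->  30 a_6 = -13 a_4 = -195/8  ->  a_6 = -13/16
Truncated series: y(x) = 1 - 2 x - (5/2) x^2 + (7/3) x^3 + (15/8) x^4 - (77/60) x^5 - (13/16) x^6 + O(x^7).

a_0 = 1; a_1 = -2; a_2 = -5/2; a_3 = 7/3; a_4 = 15/8; a_5 = -77/60; a_6 = -13/16


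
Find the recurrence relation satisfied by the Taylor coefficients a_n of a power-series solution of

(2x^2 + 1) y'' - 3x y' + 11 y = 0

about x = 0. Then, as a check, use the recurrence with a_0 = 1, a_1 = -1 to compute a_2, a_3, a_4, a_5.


Substitute y = sum_n a_n x^n.
(1 + 2 x^2) y'' contributes (n+2)(n+1) a_{n+2} + 2 n(n-1) a_n at x^n.
-3 x y'(x) contributes -3 n a_n at x^n.
11 y(x) contributes 11 a_n at x^n.
Matching x^n: (n+2)(n+1) a_{n+2} + (2 n(n-1) - 3 n + 11) a_n = 0.
Thus a_{n+2} = (-2 n(n-1) + 3 n - 11) / ((n+1)(n+2)) * a_n.

Check with a_0 = 1, a_1 = -1 (apply the recurrence for n = 0, 1, 2, 3): a_0 = 1, a_1 = -1, a_2 = -11/2, a_3 = 4/3, a_4 = 33/8, a_5 = -14/15.

a_(n+2) = (-2 n(n-1) + 3 n - 11) / ((n+1)(n+2)) * a_n; check: a_0 = 1, a_1 = -1, a_2 = -11/2, a_3 = 4/3, a_4 = 33/8, a_5 = -14/15


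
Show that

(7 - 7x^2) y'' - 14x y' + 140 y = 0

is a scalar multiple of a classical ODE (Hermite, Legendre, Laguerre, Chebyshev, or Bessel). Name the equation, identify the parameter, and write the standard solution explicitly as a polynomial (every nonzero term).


All three coefficients share the factor 7; dividing through by 7 gives  (1 - x^2) y'' - 2x y' + 20 y = 0.
This matches the Legendre equation (1 - x^2) y'' - 2x y' + n(n+1) y = 0 (note the -2x y' term) with n(n+1) = 20, so n = 4; the polynomial solution is P_4(x).
With y = sum_k a_k x^k, matching x^k gives (k+2)(k+1) a_{k+2} = [k(k+1) - n(n+1)] a_k = (k - 4)(k + 5) a_k. The right side vanishes at k = 4, so the series with the parity of 4 terminates at degree 4.
Standard normalization (P_n(1) = 1): leading coefficient (2n)!/(2^n (n!)^2) = 40320/(16*576) = 35/8, so a_4 = 35/8. Work downward with a_k = (k+1)(k+2) a_{k+2} / ((k - 4)(k + 5)):
  a_2 = (3)(4)(35/8) / ((2 - 4)(2 + 5)) = (105/2)/(-14) = -15/4
  a_0 = (1)(2)(-15/4) / ((0 - 4)(0 + 5)) = (-15/2)/(-20) = 3/8
Hence P_4(x) = 35 x^4/8 - 15 x^2/4 + 3/8.

P_4(x); series = 35 x^4/8 - 15 x^2/4 + 3/8


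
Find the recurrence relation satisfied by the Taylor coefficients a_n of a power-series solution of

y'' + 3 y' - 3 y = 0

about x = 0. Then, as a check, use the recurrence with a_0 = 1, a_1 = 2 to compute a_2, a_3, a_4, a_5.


Substitute y = sum_n a_n x^n.
y''(x) has coefficient (n+2)(n+1) a_{n+2} at x^n;
3 y'(x) has coefficient 3 (n+1) a_{n+1} at x^n;
-3 y(x) has coefficient -3 a_n at x^n.
Matching x^n: (n+2)(n+1) a_{n+2} + 3 (n+1) a_{n+1} - 3 a_n = 0.
Thus a_{n+2} = [-3 (n+1) a_{n+1} + 3 a_n] / ((n+1)(n+2)).

Check with a_0 = 1, a_1 = 2 (apply the recurrence for n = 0, 1, 2, 3): a_0 = 1, a_1 = 2, a_2 = -3/2, a_3 = 5/2, a_4 = -9/4, a_5 = 69/40.

a_(n+2) = [-3 (n+1) a_(n+1) + 3 a_n] / ((n+1)(n+2)); check: a_0 = 1, a_1 = 2, a_2 = -3/2, a_3 = 5/2, a_4 = -9/4, a_5 = 69/40


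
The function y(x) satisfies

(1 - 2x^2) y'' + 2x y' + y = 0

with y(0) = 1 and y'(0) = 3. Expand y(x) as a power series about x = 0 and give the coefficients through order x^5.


Ansatz: y(x) = sum_{n>=0} a_n x^n, so y'(x) = sum_{n>=1} n a_n x^(n-1) and y''(x) = sum_{n>=2} n(n-1) a_n x^(n-2).
Substitute into P(x) y'' + Q(x) y' + R(x) y = 0 with P(x) = 1 - 2x^2, Q(x) = 2x, R(x) = 1, and match powers of x.
Initial conditions: a_0 = 1, a_1 = 3.
Setting the coefficient of each power of x to zero and solving order by order (substituting the coefficients already found):
  x^0: 2 a_2 + a_0 = 0  ->  2 a_2 = -a_0 = -1  ->  a_2 = -1/2
  x^1: 6 a_3 + 3 a_1 = 0  ->  6 a_3 = -3 a_1 = -9  ->  a_3 = -3/2
  x^2: 12 a_4 + a_2 = 0  ->  12 a_4 = -a_2 = 1/2  ->  a_4 = 1/24
  x^3: 20 a_5 - 5 a_3 = 0  ->  20 a_5 = 5 a_3 = -15/2  ->  a_5 = -3/8
Truncated series: y(x) = 1 + 3 x - (1/2) x^2 - (3/2) x^3 + (1/24) x^4 - (3/8) x^5 + O(x^6).

a_0 = 1; a_1 = 3; a_2 = -1/2; a_3 = -3/2; a_4 = 1/24; a_5 = -3/8


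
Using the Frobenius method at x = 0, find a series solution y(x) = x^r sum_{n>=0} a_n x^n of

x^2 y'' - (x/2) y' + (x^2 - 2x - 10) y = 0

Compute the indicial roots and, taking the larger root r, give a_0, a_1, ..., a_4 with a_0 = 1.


Write in Frobenius form y'' + (p(x)/x) y' + (q(x)/x^2) y = 0:
  p(x) = -1/2,  q(x) = x^2 - 2x - 10.
Indicial equation: r(r-1) + (-1/2) r + (-10) = 0 -> roots r_1 = 4, r_2 = -5/2.
Take r = r_1 = 4. Let y(x) = x^r sum_{n>=0} a_n x^n with a_0 = 1.
Substitute y = x^r sum a_n x^n and match x^{r+n}. The recurrence is
  D(n) a_n - 2 a_{n-1} + 1 a_{n-2} = 0,  where D(n) = (r+n)(r+n-1) + (-1/2)(r+n) + (-10).
  a_n = [2 a_{n-1} - 1 a_{n-2}] / D(n).
Since the indicial polynomial factors as (r - r_1)(r - r_2), D(n) = (r_1 + n - r_1)(r_1 + n - r_2) = n(n + 13/2).
Evaluating step by step (a_0 = 1):
  n = 1: D(1) = 1(1 + 13/2) = 15/2; numerator = 2(1) = 2; a_1 = (2)/(15/2) = 4/15
  n = 2: D(2) = 2(2 + 13/2) = 17; numerator = 2(4/15) - 1(1) = -7/15; a_2 = (-7/15)/(17) = -7/255
  n = 3: D(3) = 3(3 + 13/2) = 57/2; numerator = 2(-7/255) - 1(4/15) = -82/255; a_3 = (-82/255)/(57/2) = -164/14535
  n = 4: D(4) = 4(4 + 13/2) = 42; numerator = 2(-164/14535) - 1(-7/255) = 71/14535; a_4 = (71/14535)/(42) = 71/610470

r = 4; a_0 = 1; a_1 = 4/15; a_2 = -7/255; a_3 = -164/14535; a_4 = 71/610470


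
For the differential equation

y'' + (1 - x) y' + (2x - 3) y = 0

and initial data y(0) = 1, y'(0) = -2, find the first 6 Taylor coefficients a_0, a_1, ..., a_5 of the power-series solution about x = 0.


Ansatz: y(x) = sum_{n>=0} a_n x^n, so y'(x) = sum_{n>=1} n a_n x^(n-1) and y''(x) = sum_{n>=2} n(n-1) a_n x^(n-2).
Substitute into P(x) y'' + Q(x) y' + R(x) y = 0 with P(x) = 1, Q(x) = 1 - x, R(x) = 2x - 3, and match powers of x.
Initial conditions: a_0 = 1, a_1 = -2.
Setting the coefficient of each power of x to zero and solving order by order (substituting the coefficients already found):
  x^0: 2 a_2 + a_1 - 3 a_0 = 0  ->  2 a_2 = -a_1 + 3 a_0 = 5  ->  a_2 = 5/2
  x^1: 6 a_3 + 2 a_2 - 4 a_1 + 2 a_0 = 0  ->  6 a_3 = -2 a_2 + 4 a_1 - 2 a_0 = -15  ->  a_3 = -5/2
  x^2: 12 a_4 + 3 a_3 - 5 a_2 + 2 a_1 = 0  ->  12 a_4 = -3 a_3 + 5 a_2 - 2 a_1 = 24  ->  a_4 = 2
  x^3: 20 a_5 + 4 a_4 - 6 a_3 + 2 a_2 = 0  ->  20 a_5 = -4 a_4 + 6 a_3 - 2 a_2 = -28  ->  a_5 = -7/5
Truncated series: y(x) = 1 - 2 x + (5/2) x^2 - (5/2) x^3 + 2 x^4 - (7/5) x^5 + O(x^6).

a_0 = 1; a_1 = -2; a_2 = 5/2; a_3 = -5/2; a_4 = 2; a_5 = -7/5


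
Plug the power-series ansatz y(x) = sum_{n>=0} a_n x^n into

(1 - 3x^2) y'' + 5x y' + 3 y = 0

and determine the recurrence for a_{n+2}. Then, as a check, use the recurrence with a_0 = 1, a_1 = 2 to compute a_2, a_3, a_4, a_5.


Substitute y = sum_n a_n x^n.
(1 - 3 x^2) y'' contributes (n+2)(n+1) a_{n+2} - 3 n(n-1) a_n at x^n.
5 x y'(x) contributes 5 n a_n at x^n.
3 y(x) contributes 3 a_n at x^n.
Matching x^n: (n+2)(n+1) a_{n+2} + (-3 n(n-1) + 5 n + 3) a_n = 0.
Thus a_{n+2} = (3 n(n-1) - 5 n - 3) / ((n+1)(n+2)) * a_n.

Check with a_0 = 1, a_1 = 2 (apply the recurrence for n = 0, 1, 2, 3): a_0 = 1, a_1 = 2, a_2 = -3/2, a_3 = -8/3, a_4 = 7/8, a_5 = 0.

a_(n+2) = (3 n(n-1) - 5 n - 3) / ((n+1)(n+2)) * a_n; check: a_0 = 1, a_1 = 2, a_2 = -3/2, a_3 = -8/3, a_4 = 7/8, a_5 = 0


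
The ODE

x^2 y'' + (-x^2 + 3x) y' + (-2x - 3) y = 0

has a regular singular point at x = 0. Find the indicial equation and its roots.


Divide by x^2 to reach normal form y'' + P_1(x) y' + P_2(x) y = 0 with P_1(x) = -1 + 3/x and P_2(x) = -2/x - 3/x^2.
x = 0 is a singular point because the y'-coefficient -1 + 3/x has a pole at x = 0 and the y-coefficient -2/x - 3/x^2 has a pole at x = 0.
It is a regular singular point because x P_1(x) = p(x) = 3 - x and x^2 P_2(x) = q(x) = -2x - 3 are polynomials, hence analytic at x = 0.
p(0) = 3,  q(0) = -3.
Indicial equation: r(r-1) + p(0) r + q(0) = 0, i.e. r^2 + (p(0) - 1) r + q(0) = 0, i.e. r^2 + 2 r - 3 = 0.
Discriminant: (2)^2 - 4(-3) = 16, so r = (-2 ± 4)/2.
Solving: r_1 = 1, r_2 = -3.

indicial: r^2 + 2 r - 3 = 0; roots r_1 = 1, r_2 = -3


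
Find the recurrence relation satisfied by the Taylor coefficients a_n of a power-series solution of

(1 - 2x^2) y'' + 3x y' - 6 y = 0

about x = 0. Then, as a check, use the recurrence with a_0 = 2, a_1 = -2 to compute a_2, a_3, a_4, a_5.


Substitute y = sum_n a_n x^n.
(1 - 2 x^2) y'' contributes (n+2)(n+1) a_{n+2} - 2 n(n-1) a_n at x^n.
3 x y'(x) contributes 3 n a_n at x^n.
-6 y(x) contributes -6 a_n at x^n.
Matching x^n: (n+2)(n+1) a_{n+2} + (-2 n(n-1) + 3 n - 6) a_n = 0.
Thus a_{n+2} = (2 n(n-1) - 3 n + 6) / ((n+1)(n+2)) * a_n.

Check with a_0 = 2, a_1 = -2 (apply the recurrence for n = 0, 1, 2, 3): a_0 = 2, a_1 = -2, a_2 = 6, a_3 = -1, a_4 = 2, a_5 = -9/20.

a_(n+2) = (2 n(n-1) - 3 n + 6) / ((n+1)(n+2)) * a_n; check: a_0 = 2, a_1 = -2, a_2 = 6, a_3 = -1, a_4 = 2, a_5 = -9/20


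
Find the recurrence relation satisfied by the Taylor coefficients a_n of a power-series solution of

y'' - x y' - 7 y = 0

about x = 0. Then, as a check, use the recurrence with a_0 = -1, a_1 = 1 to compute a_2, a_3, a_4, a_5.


Substitute y = sum_n a_n x^n.
y''(x) has coefficient (n+2)(n+1) a_{n+2} at x^n;
-x y'(x) has coefficient -n a_n at x^n (shift);
-7 y(x) has coefficient -7 a_n at x^n.
Matching x^n: (n+2)(n+1) a_{n+2} + (-n - 7) a_n = 0.
Thus a_{n+2} = (n + 7) / ((n+1)(n+2)) * a_n.

Check with a_0 = -1, a_1 = 1 (apply the recurrence for n = 0, 1, 2, 3): a_0 = -1, a_1 = 1, a_2 = -7/2, a_3 = 4/3, a_4 = -21/8, a_5 = 2/3.

a_(n+2) = (n + 7) / ((n+1)(n+2)) * a_n; check: a_0 = -1, a_1 = 1, a_2 = -7/2, a_3 = 4/3, a_4 = -21/8, a_5 = 2/3


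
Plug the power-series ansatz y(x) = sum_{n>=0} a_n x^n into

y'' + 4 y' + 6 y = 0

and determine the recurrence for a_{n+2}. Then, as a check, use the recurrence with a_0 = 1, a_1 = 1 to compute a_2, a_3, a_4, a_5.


Substitute y = sum_n a_n x^n.
y''(x) has coefficient (n+2)(n+1) a_{n+2} at x^n;
4 y'(x) has coefficient 4 (n+1) a_{n+1} at x^n;
6 y(x) has coefficient 6 a_n at x^n.
Matching x^n: (n+2)(n+1) a_{n+2} + 4 (n+1) a_{n+1} + 6 a_n = 0.
Thus a_{n+2} = [-4 (n+1) a_{n+1} - 6 a_n] / ((n+1)(n+2)).

Check with a_0 = 1, a_1 = 1 (apply the recurrence for n = 0, 1, 2, 3): a_0 = 1, a_1 = 1, a_2 = -5, a_3 = 17/3, a_4 = -19/6, a_5 = 5/6.

a_(n+2) = [-4 (n+1) a_(n+1) - 6 a_n] / ((n+1)(n+2)); check: a_0 = 1, a_1 = 1, a_2 = -5, a_3 = 17/3, a_4 = -19/6, a_5 = 5/6


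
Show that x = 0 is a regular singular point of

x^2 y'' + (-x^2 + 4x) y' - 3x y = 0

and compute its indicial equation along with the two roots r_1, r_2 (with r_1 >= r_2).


Divide by x^2 to reach normal form y'' + P_1(x) y' + P_2(x) y = 0 with P_1(x) = -1 + 4/x and P_2(x) = -3/x.
x = 0 is a singular point because the y'-coefficient -1 + 4/x has a pole at x = 0 and the y-coefficient -3/x has a pole at x = 0.
It is a regular singular point because x P_1(x) = p(x) = 4 - x and x^2 P_2(x) = q(x) = -3x are polynomials, hence analytic at x = 0.
p(0) = 4,  q(0) = 0.
Indicial equation: r(r-1) + p(0) r + q(0) = 0, i.e. r^2 + (p(0) - 1) r + q(0) = 0, i.e. r^2 + 3 r = 0.
Discriminant: (3)^2 - 4(0) = 9, so r = (-3 ± 3)/2.
Solving: r_1 = 0, r_2 = -3.

indicial: r^2 + 3 r = 0; roots r_1 = 0, r_2 = -3


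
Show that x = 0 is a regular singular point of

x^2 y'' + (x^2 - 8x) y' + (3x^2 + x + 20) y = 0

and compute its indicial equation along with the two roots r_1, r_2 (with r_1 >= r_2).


Divide by x^2 to reach normal form y'' + P_1(x) y' + P_2(x) y = 0 with P_1(x) = 1 - 8/x and P_2(x) = 3 + 1/x + 20/x^2.
x = 0 is a singular point because the y'-coefficient 1 - 8/x has a pole at x = 0 and the y-coefficient 3 + 1/x + 20/x^2 has a pole at x = 0.
It is a regular singular point because x P_1(x) = p(x) = x - 8 and x^2 P_2(x) = q(x) = 3x^2 + x + 20 are polynomials, hence analytic at x = 0.
p(0) = -8,  q(0) = 20.
Indicial equation: r(r-1) + p(0) r + q(0) = 0, i.e. r^2 + (p(0) - 1) r + q(0) = 0, i.e. r^2 - 9 r + 20 = 0.
Discriminant: (-9)^2 - 4(20) = 1, so r = (9 ± 1)/2.
Solving: r_1 = 5, r_2 = 4.

indicial: r^2 - 9 r + 20 = 0; roots r_1 = 5, r_2 = 4


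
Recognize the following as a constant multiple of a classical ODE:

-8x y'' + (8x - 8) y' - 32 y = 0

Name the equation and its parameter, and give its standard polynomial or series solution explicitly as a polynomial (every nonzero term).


All three coefficients share the factor -8; dividing through by -8 gives  x y'' + (1 - x) y' + 4 y = 0.
This matches the Laguerre equation x y'' + (1 - x) y' + n y = 0 with n = 4; the polynomial solution is L_4(x).
With y = sum_k a_k x^k, matching x^k gives (k+1)k a_{k+1} + (k+1) a_{k+1} - k a_k + n a_k = 0, i.e. (k+1)^2 a_{k+1} = (k - n) a_k = (k - 4) a_k. The right side vanishes at k = 4, so the series terminates at degree 4.
Standard normalization L_n(0) = 1 gives a_0 = 1. Work upward with a_{k+1} = (k - 4) a_k / (k+1)^2:
  a_1 = (0 - 4)(1) / 1^2 = -4/1 = -4
  a_2 = (1 - 4)(-4) / 2^2 = 12/4 = 3
  a_3 = (2 - 4)(3) / 3^2 = -6/9 = -2/3
  a_4 = (3 - 4)(-2/3) / 4^2 = (2/3)/16 = 1/24
Hence L_4(x) = x^4/24 - 2 x^3/3 + 3 x^2 - 4 x + 1.

L_4(x); series = x^4/24 - 2 x^3/3 + 3 x^2 - 4 x + 1


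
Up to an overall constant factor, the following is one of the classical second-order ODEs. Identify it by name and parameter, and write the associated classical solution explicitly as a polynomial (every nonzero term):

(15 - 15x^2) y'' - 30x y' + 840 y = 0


All three coefficients share the factor 15; dividing through by 15 gives  (1 - x^2) y'' - 2x y' + 56 y = 0.
This matches the Legendre equation (1 - x^2) y'' - 2x y' + n(n+1) y = 0 (note the -2x y' term) with n(n+1) = 56, so n = 7; the polynomial solution is P_7(x).
With y = sum_k a_k x^k, matching x^k gives (k+2)(k+1) a_{k+2} = [k(k+1) - n(n+1)] a_k = (k - 7)(k + 8) a_k. The right side vanishes at k = 7, so the series with the parity of 7 terminates at degree 7.
Standard normalization (P_n(1) = 1): leading coefficient (2n)!/(2^n (n!)^2) = 87178291200/(128*25401600) = 429/16, so a_7 = 429/16. Work downward with a_k = (k+1)(k+2) a_{k+2} / ((k - 7)(k + 8)):
  a_5 = (6)(7)(429/16) / ((5 - 7)(5 + 8)) = (9009/8)/(-26) = -693/16
  a_3 = (4)(5)(-693/16) / ((3 - 7)(3 + 8)) = (-3465/4)/(-44) = 315/16
  a_1 = (2)(3)(315/16) / ((1 - 7)(1 + 8)) = (945/8)/(-54) = -35/16
Hence P_7(x) = 429 x^7/16 - 693 x^5/16 + 315 x^3/16 - 35 x/16.

P_7(x); series = 429 x^7/16 - 693 x^5/16 + 315 x^3/16 - 35 x/16


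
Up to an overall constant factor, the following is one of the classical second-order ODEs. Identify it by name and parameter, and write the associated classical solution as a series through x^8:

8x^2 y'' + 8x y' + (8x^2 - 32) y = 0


All three coefficients share the factor 8; dividing through by 8 gives  x^2 y'' + x y' + (x^2 - 4) y = 0.
This matches the Bessel equation x^2 y'' + x y' + (x^2 - nu^2) y = 0 with nu^2 = 4, so nu = 2; the solution bounded at x = 0 is J_2(x).
Frobenius at x = 0: indicial roots ±nu; for r = nu the recurrence k(k + 2nu) c_k = -c_{k-2} gives the standard series J_nu(x) = sum_{k>=0} (-1)^k / (k! (k+nu)!) (x/2)^(2k+nu). Evaluate the first 4 terms:
  k = 0: (-1)^0 / (0! * 2! * 2^2) x^2 = 1/(1*2*4) x^2 = (1/8) x^2
  k = 1: (-1)^1 / (1! * 3! * 2^4) x^4 = -1/(1*6*16) x^4 = (-1/96) x^4
  k = 2: (-1)^2 / (2! * 4! * 2^6) x^6 = 1/(2*24*64) x^6 = (1/3072) x^6
  k = 3: (-1)^3 / (3! * 5! * 2^8) x^8 = -1/(6*120*256) x^8 = (-1/184320) x^8
Hence J_2(x) = -x^8/184320 + x^6/3072 - x^4/96 + x^2/8 + ....

J_2(x); series = -x^8/184320 + x^6/3072 - x^4/96 + x^2/8


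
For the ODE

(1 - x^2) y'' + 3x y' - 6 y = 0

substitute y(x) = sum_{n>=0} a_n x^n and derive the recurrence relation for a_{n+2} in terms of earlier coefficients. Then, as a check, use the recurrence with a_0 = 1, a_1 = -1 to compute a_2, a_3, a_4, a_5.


Substitute y = sum_n a_n x^n.
(1 - 1 x^2) y'' contributes (n+2)(n+1) a_{n+2} - n(n-1) a_n at x^n.
3 x y'(x) contributes 3 n a_n at x^n.
-6 y(x) contributes -6 a_n at x^n.
Matching x^n: (n+2)(n+1) a_{n+2} + (-n(n-1) + 3 n - 6) a_n = 0.
Thus a_{n+2} = (n(n-1) - 3 n + 6) / ((n+1)(n+2)) * a_n.

Check with a_0 = 1, a_1 = -1 (apply the recurrence for n = 0, 1, 2, 3): a_0 = 1, a_1 = -1, a_2 = 3, a_3 = -1/2, a_4 = 1/2, a_5 = -3/40.

a_(n+2) = (n(n-1) - 3 n + 6) / ((n+1)(n+2)) * a_n; check: a_0 = 1, a_1 = -1, a_2 = 3, a_3 = -1/2, a_4 = 1/2, a_5 = -3/40


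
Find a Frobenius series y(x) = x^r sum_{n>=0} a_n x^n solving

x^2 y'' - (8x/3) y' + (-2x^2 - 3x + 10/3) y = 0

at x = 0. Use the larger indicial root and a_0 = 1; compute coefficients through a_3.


Write in Frobenius form y'' + (p(x)/x) y' + (q(x)/x^2) y = 0:
  p(x) = -8/3,  q(x) = -2x^2 - 3x + 10/3.
Indicial equation: r(r-1) + (-8/3) r + (10/3) = 0 -> roots r_1 = 2, r_2 = 5/3.
Take r = r_1 = 2. Let y(x) = x^r sum_{n>=0} a_n x^n with a_0 = 1.
Substitute y = x^r sum a_n x^n and match x^{r+n}. The recurrence is
  D(n) a_n - 3 a_{n-1} - 2 a_{n-2} = 0,  where D(n) = (r+n)(r+n-1) + (-8/3)(r+n) + (10/3).
  a_n = [3 a_{n-1} + 2 a_{n-2}] / D(n).
Since the indicial polynomial factors as (r - r_1)(r - r_2), D(n) = (r_1 + n - r_1)(r_1 + n - r_2) = n(n + 1/3).
Evaluating step by step (a_0 = 1):
  n = 1: D(1) = 1(1 + 1/3) = 4/3; numerator = 3(1) = 3; a_1 = (3)/(4/3) = 9/4
  n = 2: D(2) = 2(2 + 1/3) = 14/3; numerator = 3(9/4) + 2(1) = 35/4; a_2 = (35/4)/(14/3) = 15/8
  n = 3: D(3) = 3(3 + 1/3) = 10; numerator = 3(15/8) + 2(9/4) = 81/8; a_3 = (81/8)/(10) = 81/80

r = 2; a_0 = 1; a_1 = 9/4; a_2 = 15/8; a_3 = 81/80


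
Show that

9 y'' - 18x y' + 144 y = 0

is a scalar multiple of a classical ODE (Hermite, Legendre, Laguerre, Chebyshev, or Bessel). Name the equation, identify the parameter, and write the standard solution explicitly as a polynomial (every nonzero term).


All three coefficients share the factor 9; dividing through by 9 gives  y'' - 2x y' + 16 y = 0.
This matches the Hermite equation y'' - 2x y' + 2n y = 0 with 2n = 16, so n = 8; the polynomial solution is H_8(x).
With y = sum_k a_k x^k, matching x^k gives (k+2)(k+1) a_{k+2} = 2(k - n) a_k = 2(k - 8) a_k. The right side vanishes at k = 8, so the series with the parity of 8 terminates at degree 8.
Standard normalization: leading coefficient of H_n is 2^n, so a_8 = 2^8 = 256. Work downward with a_k = (k+1)(k+2) a_{k+2} / (2(k - n)):
  a_6 = (7)(8)(256) / (2(6 - 8)) = 14336/(-4) = -3584
  a_4 = (5)(6)(-3584) / (2(4 - 8)) = -107520/(-8) = 13440
  a_2 = (3)(4)(13440) / (2(2 - 8)) = 161280/(-12) = -13440
  a_0 = (1)(2)(-13440) / (2(0 - 8)) = -26880/(-16) = 1680
Hence H_8(x) = 256 x^8 - 3584 x^6 + 13440 x^4 - 13440 x^2 + 1680.

H_8(x); series = 256 x^8 - 3584 x^6 + 13440 x^4 - 13440 x^2 + 1680


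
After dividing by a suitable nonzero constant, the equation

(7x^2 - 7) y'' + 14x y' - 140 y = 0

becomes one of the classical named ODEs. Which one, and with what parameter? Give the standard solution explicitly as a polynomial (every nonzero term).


All three coefficients share the factor -7; dividing through by -7 gives  (1 - x^2) y'' - 2x y' + 20 y = 0.
This matches the Legendre equation (1 - x^2) y'' - 2x y' + n(n+1) y = 0 (note the -2x y' term) with n(n+1) = 20, so n = 4; the polynomial solution is P_4(x).
With y = sum_k a_k x^k, matching x^k gives (k+2)(k+1) a_{k+2} = [k(k+1) - n(n+1)] a_k = (k - 4)(k + 5) a_k. The right side vanishes at k = 4, so the series with the parity of 4 terminates at degree 4.
Standard normalization (P_n(1) = 1): leading coefficient (2n)!/(2^n (n!)^2) = 40320/(16*576) = 35/8, so a_4 = 35/8. Work downward with a_k = (k+1)(k+2) a_{k+2} / ((k - 4)(k + 5)):
  a_2 = (3)(4)(35/8) / ((2 - 4)(2 + 5)) = (105/2)/(-14) = -15/4
  a_0 = (1)(2)(-15/4) / ((0 - 4)(0 + 5)) = (-15/2)/(-20) = 3/8
Hence P_4(x) = 35 x^4/8 - 15 x^2/4 + 3/8.

P_4(x); series = 35 x^4/8 - 15 x^2/4 + 3/8


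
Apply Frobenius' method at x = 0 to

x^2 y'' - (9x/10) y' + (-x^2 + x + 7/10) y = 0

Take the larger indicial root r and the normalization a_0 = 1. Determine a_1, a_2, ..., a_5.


Write in Frobenius form y'' + (p(x)/x) y' + (q(x)/x^2) y = 0:
  p(x) = -9/10,  q(x) = -x^2 + x + 7/10.
Indicial equation: r(r-1) + (-9/10) r + (7/10) = 0 -> roots r_1 = 7/5, r_2 = 1/2.
Take r = r_1 = 7/5. Let y(x) = x^r sum_{n>=0} a_n x^n with a_0 = 1.
Substitute y = x^r sum a_n x^n and match x^{r+n}. The recurrence is
  D(n) a_n + 1 a_{n-1} - 1 a_{n-2} = 0,  where D(n) = (r+n)(r+n-1) + (-9/10)(r+n) + (7/10).
  a_n = [-1 a_{n-1} + 1 a_{n-2}] / D(n).
Since the indicial polynomial factors as (r - r_1)(r - r_2), D(n) = (r_1 + n - r_1)(r_1 + n - r_2) = n(n + 9/10).
Evaluating step by step (a_0 = 1):
  n = 1: D(1) = 1(1 + 9/10) = 19/10; numerator = -1(1) = -1; a_1 = (-1)/(19/10) = -10/19
  n = 2: D(2) = 2(2 + 9/10) = 29/5; numerator = -1(-10/19) + 1(1) = 29/19; a_2 = (29/19)/(29/5) = 5/19
  n = 3: D(3) = 3(3 + 9/10) = 117/10; numerator = -1(5/19) + 1(-10/19) = -15/19; a_3 = (-15/19)/(117/10) = -50/741
  n = 4: D(4) = 4(4 + 9/10) = 98/5; numerator = -1(-50/741) + 1(5/19) = 245/741; a_4 = (245/741)/(98/5) = 25/1482
  n = 5: D(5) = 5(5 + 9/10) = 59/2; numerator = -1(25/1482) + 1(-50/741) = -125/1482; a_5 = (-125/1482)/(59/2) = -125/43719

r = 7/5; a_0 = 1; a_1 = -10/19; a_2 = 5/19; a_3 = -50/741; a_4 = 25/1482; a_5 = -125/43719


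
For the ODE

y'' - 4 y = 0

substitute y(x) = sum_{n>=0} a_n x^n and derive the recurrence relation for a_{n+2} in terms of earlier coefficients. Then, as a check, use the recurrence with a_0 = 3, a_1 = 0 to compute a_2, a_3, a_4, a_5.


Substitute y = sum_n a_n x^n into y'' + (const) y = 0.
y''(x) = sum_{n>=0} (n+2)(n+1) a_{n+2} x^n.
The ODE becomes sum_n [(n+2)(n+1) a_{n+2} - 4 a_n] x^n = 0.
Setting each coefficient to zero gives the recurrence:
  (n+2)(n+1) a_{n+2} - 4 a_n = 0,
  a_{n+2} = 4 / ((n+1)(n+2)) a_n.

Check with a_0 = 3, a_1 = 0 (apply the recurrence for n = 0, 1, 2, 3): a_0 = 3, a_1 = 0, a_2 = 6, a_3 = 0, a_4 = 2, a_5 = 0.

a_{n+2} = 4/((n+1)(n+2)) * a_n; check: a_0 = 3, a_1 = 0, a_2 = 6, a_3 = 0, a_4 = 2, a_5 = 0


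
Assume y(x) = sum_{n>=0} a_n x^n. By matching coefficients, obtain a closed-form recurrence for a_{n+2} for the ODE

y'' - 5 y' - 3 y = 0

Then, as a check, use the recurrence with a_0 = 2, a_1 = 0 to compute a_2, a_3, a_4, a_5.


Substitute y = sum_n a_n x^n.
y''(x) has coefficient (n+2)(n+1) a_{n+2} at x^n;
-5 y'(x) has coefficient -5 (n+1) a_{n+1} at x^n;
-3 y(x) has coefficient -3 a_n at x^n.
Matching x^n: (n+2)(n+1) a_{n+2} - 5 (n+1) a_{n+1} - 3 a_n = 0.
Thus a_{n+2} = [5 (n+1) a_{n+1} + 3 a_n] / ((n+1)(n+2)).

Check with a_0 = 2, a_1 = 0 (apply the recurrence for n = 0, 1, 2, 3): a_0 = 2, a_1 = 0, a_2 = 3, a_3 = 5, a_4 = 7, a_5 = 31/4.

a_(n+2) = [5 (n+1) a_(n+1) + 3 a_n] / ((n+1)(n+2)); check: a_0 = 2, a_1 = 0, a_2 = 3, a_3 = 5, a_4 = 7, a_5 = 31/4


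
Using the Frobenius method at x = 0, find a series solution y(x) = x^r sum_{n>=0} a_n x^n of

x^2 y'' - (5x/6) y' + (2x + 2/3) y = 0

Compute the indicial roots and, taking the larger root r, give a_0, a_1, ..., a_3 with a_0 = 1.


Write in Frobenius form y'' + (p(x)/x) y' + (q(x)/x^2) y = 0:
  p(x) = -5/6,  q(x) = 2x + 2/3.
Indicial equation: r(r-1) + (-5/6) r + (2/3) = 0 -> roots r_1 = 4/3, r_2 = 1/2.
Take r = r_1 = 4/3. Let y(x) = x^r sum_{n>=0} a_n x^n with a_0 = 1.
Substitute y = x^r sum a_n x^n and match x^{r+n}. The recurrence is
  D(n) a_n + 2 a_{n-1} = 0,  where D(n) = (r+n)(r+n-1) + (-5/6)(r+n) + (2/3).
  a_n = -2 / D(n) * a_{n-1}.
Since the indicial polynomial factors as (r - r_1)(r - r_2), D(n) = (r_1 + n - r_1)(r_1 + n - r_2) = n(n + 5/6).
Evaluating step by step (a_0 = 1):
  n = 1: D(1) = 1(1 + 5/6) = 11/6; numerator = -2(1) = -2; a_1 = (-2)/(11/6) = -12/11
  n = 2: D(2) = 2(2 + 5/6) = 17/3; numerator = -2(-12/11) = 24/11; a_2 = (24/11)/(17/3) = 72/187
  n = 3: D(3) = 3(3 + 5/6) = 23/2; numerator = -2(72/187) = -144/187; a_3 = (-144/187)/(23/2) = -288/4301

r = 4/3; a_0 = 1; a_1 = -12/11; a_2 = 72/187; a_3 = -288/4301


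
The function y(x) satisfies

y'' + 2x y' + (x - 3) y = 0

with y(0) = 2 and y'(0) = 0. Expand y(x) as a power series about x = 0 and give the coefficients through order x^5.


Ansatz: y(x) = sum_{n>=0} a_n x^n, so y'(x) = sum_{n>=1} n a_n x^(n-1) and y''(x) = sum_{n>=2} n(n-1) a_n x^(n-2).
Substitute into P(x) y'' + Q(x) y' + R(x) y = 0 with P(x) = 1, Q(x) = 2x, R(x) = x - 3, and match powers of x.
Initial conditions: a_0 = 2, a_1 = 0.
Setting the coefficient of each power of x to zero and solving order by order (substituting the coefficients already found):
  x^0: 2 a_2 - 3 a_0 = 0  ->  2 a_2 = 3 a_0 = 6  ->  a_2 = 3
  x^1: 6 a_3 - a_1 + a_0 = 0  ->  6 a_3 = a_1 - a_0 = -2  ->  a_3 = -1/3
  x^2: 12 a_4 + a_2 + a_1 = 0  ->  12 a_4 = -a_2 - a_1 = -3  ->  a_4 = -1/4
  x^3: 20 a_5 + 3 a_3 + a_2 = 0  ->  20 a_5 = -3 a_3 - a_2 = -2  ->  a_5 = -1/10
Truncated series: y(x) = 2 + 3 x^2 - (1/3) x^3 - (1/4) x^4 - (1/10) x^5 + O(x^6).

a_0 = 2; a_1 = 0; a_2 = 3; a_3 = -1/3; a_4 = -1/4; a_5 = -1/10
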